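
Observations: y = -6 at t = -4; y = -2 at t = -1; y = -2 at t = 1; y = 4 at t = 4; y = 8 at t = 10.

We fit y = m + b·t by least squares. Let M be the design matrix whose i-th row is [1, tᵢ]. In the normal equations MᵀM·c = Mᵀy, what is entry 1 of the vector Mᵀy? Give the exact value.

Entry 1 ↔ basis 1, so (Mᵀy)_{1} = Σᵢ yᵢ = (1)·(-6) + (1)·(-2) + (1)·(-2) + (1)·(4) + (1)·(8) = 2.

2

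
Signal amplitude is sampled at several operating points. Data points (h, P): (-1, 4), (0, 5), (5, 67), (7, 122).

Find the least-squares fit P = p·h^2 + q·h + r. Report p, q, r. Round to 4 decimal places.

p = 2.0948, q = 2.1071, r = 4.4288

Normal-equation sums: Σh^2·h^2 = 3027, Σh^2·h = 467, Σh^2 = 75, Σh·h = 75, Σh = 11, Σ1 = 4.
And Σh^2·P = 7657, Σh·P = 1185, ΣP = 198.
MᵀM·[p, q, r]ᵀ = MᵀP becomes [[3027, 467, 75]; [467, 75, 11]; [75, 11, 4]]·[p, q, r]ᵀ = [7657, 1185, 198]ᵀ.
Row-reducing yields p = 4753/2269, q = 4781/2269, r = 10049/2269.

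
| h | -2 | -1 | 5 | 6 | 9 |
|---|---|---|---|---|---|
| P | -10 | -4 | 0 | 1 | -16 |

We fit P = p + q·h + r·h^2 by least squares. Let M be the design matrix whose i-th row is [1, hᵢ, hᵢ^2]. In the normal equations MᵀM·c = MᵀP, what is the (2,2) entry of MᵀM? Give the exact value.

Row 2 ↔ basis h, column 2 ↔ basis h, so (MᵀM)_{2,2} = Σᵢ (h)·(h) = (-2)·(-2) + (-1)·(-1) + (5)·(5) + (6)·(6) + (9)·(9) = 147.

147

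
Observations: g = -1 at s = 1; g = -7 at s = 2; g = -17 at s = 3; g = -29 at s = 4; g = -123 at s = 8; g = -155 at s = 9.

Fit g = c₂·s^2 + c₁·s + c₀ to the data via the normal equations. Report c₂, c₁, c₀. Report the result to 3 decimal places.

With design matrix A, AᵀA = [[11011, 1341, 175]; [1341, 175, 27]; [175, 27, 6]] and Aᵀg = [-21073, -2561, -332]ᵀ.
Inverting the 3×3 Gram matrix, [c₂, c₁, c₀]ᵀ = [-1759/905, 149/905, 557/905]ᵀ.

c₂ = -1.944, c₁ = 0.165, c₀ = 0.615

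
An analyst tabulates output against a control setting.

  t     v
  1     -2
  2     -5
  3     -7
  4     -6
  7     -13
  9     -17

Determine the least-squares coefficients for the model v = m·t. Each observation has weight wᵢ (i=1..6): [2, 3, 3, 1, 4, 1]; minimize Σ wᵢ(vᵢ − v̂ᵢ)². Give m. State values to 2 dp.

Sums needed: Σwᵢ·t·t = 334.
And Σwᵢ·t·v = -638.
Normal equations: [[334]]·[m]ᵀ = [-638]ᵀ.
m = (-638)/334 = -1.91018.

m = -1.91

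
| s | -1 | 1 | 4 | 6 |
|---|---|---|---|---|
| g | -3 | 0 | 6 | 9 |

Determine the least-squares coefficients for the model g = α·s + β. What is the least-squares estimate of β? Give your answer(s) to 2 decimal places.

Setting ∂/∂α … = 0 gives: 54·α + 10·β = 81;  10·α + 4·β = 12.
(Σs·s = 54, Σs = 10, Σ1 = 4, Σs·g = 81, Σg = 12.)
Determinant 54·4 − 10² = 116.
α = (81·4 − 10·12)/116 = 51/29; β = (54·12 − 10·81)/116 = -81/58.

β = -1.40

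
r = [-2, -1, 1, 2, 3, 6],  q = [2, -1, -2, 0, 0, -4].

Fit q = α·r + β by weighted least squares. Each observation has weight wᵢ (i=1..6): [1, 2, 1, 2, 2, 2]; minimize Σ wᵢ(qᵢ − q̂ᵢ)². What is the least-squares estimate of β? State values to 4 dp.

β = -0.0900

Forming MᵀWM = [[105, 19]; [19, 10]] and MᵀWq = [-52, -10]ᵀ gives MᵀWM·[α, β]ᵀ = MᵀWq.
Determinant 105·10 − 19² = 689.
α = ((-52)·10 − 19·(-10))/689 = -330/689; β = (105·(-10) − 19·(-52))/689 = -62/689.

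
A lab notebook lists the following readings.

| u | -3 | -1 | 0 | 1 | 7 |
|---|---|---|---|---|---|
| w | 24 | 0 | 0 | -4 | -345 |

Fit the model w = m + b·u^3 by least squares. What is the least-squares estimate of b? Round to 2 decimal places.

AᵀA·[m, b]ᵀ = Aᵀw reads: 5·m + 316·b = -325;  316·m + 118380·b = -118987.
det = 5·118380 − 316² = 492044.
m = ((-325)·118380 − 316·(-118987))/492044 = -218402/123011; b = (5·(-118987) − 316·(-325))/492044 = -492235/492044.

b = -1.00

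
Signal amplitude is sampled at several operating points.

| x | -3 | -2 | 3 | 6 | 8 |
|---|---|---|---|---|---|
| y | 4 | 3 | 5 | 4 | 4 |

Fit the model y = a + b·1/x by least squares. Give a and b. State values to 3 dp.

Sums needed: Σ1 = 5, Σ1/x = -5/24, Σ1/x·1/x = 33/64.
And Σy = 20, Σ1/x·y = 0.
So AᵀA·[a, b]ᵀ = Aᵀy: [[5, -5/24]; [-5/24, 33/64]]·[a, b]ᵀ = [20, 0]ᵀ.
Eliminating b: (33/64)·(row 1) − (-5/24)·(row 2) gives (365/144)·a = (33/64)·20 − (-5/24)·0 = 165/16, so a = 297/73.
Then b = (0 − (-5/24)·(297/73))/(33/64) = 120/73.

a = 4.068, b = 1.644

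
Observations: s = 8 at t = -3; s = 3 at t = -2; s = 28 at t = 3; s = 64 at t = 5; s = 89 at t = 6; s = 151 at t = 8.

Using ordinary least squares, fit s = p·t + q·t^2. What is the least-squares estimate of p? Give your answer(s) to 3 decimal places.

p = 3.047

From the data, Σt·t = 147, Σt·t^2 = 845, Σt^2·t^2 = 6195.
And Σt·s = 2116, Σt^2·s = 14804.
XᵀX·[p, q]ᵀ = Xᵀs becomes [[147, 845]; [845, 6195]]·[p, q]ᵀ = [2116, 14804]ᵀ.
Determinant 147·6195 − 845² = 196640.
p = (2116·6195 − 845·14804)/196640 = 14981/4916; q = (147·14804 − 845·2116)/196640 = 48521/24580.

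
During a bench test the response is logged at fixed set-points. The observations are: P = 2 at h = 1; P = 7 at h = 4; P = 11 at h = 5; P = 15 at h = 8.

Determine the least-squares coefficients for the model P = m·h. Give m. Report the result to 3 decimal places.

With design matrix X, XᵀX = [[106]] and XᵀP = [205]ᵀ.
Hence m = 205 / 106 ≈ 1.93396.

m = 1.934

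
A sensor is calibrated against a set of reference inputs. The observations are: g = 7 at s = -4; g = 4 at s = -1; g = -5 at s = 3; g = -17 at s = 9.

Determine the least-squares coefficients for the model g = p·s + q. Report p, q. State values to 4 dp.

Setting ∂/∂p … = 0 gives: 107·p + 7·q = -200;  7·p + 4·q = -11.
(Σs·s = 107, Σs = 7, Σ1 = 4, Σs·g = -200, Σg = -11.)
Δ = 107·4 − 7² = 379.
p = ((-200)·4 − 7·(-11))/379 = -723/379; q = (107·(-11) − 7·(-200))/379 = 223/379.

p = -1.9077, q = 0.5884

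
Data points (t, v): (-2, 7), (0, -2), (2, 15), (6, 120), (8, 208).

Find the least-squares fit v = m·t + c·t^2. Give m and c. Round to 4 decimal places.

Compute the Gram sums: Σt·t = 108, Σt·t^2 = 728, Σt^2·t^2 = 5424.
For Aᵀv: Σt·v = 2400, Σt^2·v = 17720.
So AᵀA·[m, c]ᵀ = Aᵀv: [[108, 728]; [728, 5424]]·[m, c]ᵀ = [2400, 17720]ᵀ.
Determinant 108·5424 − 728² = 55808.
m = (2400·5424 − 728·17720)/55808 = 1835/872; c = (108·17720 − 728·2400)/55808 = 5205/1744.

m = 2.1044, c = 2.9845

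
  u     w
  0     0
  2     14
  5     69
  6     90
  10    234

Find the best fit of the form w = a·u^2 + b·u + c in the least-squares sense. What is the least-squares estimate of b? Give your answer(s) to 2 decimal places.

b = 3.31

Entries of AᵀA: Σu^2·u^2 = 11937, Σu^2·u = 1349, Σu^2 = 165, Σu·u = 165, Σu = 23, Σ1 = 5.
And Σu^2·w = 28421, Σu·w = 3253, Σw = 407.
Solving the 3×3 system (Gaussian elimination) gives a = 90920/45283, b = 150067/45283, c = -4632/45283.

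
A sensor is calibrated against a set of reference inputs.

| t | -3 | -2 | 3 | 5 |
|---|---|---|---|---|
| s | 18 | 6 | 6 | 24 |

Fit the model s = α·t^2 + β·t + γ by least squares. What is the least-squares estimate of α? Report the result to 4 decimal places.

α = 1.4590

The normal equations are: 803·α + 117·β + 47·γ = 840;  117·α + 47·β + 3·γ = 72;  47·α + 3·β + 4·γ = 54.
Row-reducing yields α = 6621/4538, β = -8901/4538, γ = -4929/2269.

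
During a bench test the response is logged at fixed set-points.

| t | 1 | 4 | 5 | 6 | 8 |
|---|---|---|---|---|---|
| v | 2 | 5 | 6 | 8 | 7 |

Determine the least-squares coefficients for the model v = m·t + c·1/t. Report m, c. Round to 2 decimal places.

m = 1.06, c = 1.20

Sums needed: Σt·t = 142, Σt·1/t = 5, Σ1/t·1/t = 16501/14400.
Right-hand side: Σt·v = 156, Σ1/t·v = 799/120.
Eliminating c: (16501/14400)·(row 1) − 5·(row 2) gives (991571/7200)·m = (16501/14400)·156 − 5·(799/120) = 174563/1200, so m = 1047378/991571.
Then c = ((799/120) − 5·(1047378/991571))/(16501/14400) = 1191480/991571.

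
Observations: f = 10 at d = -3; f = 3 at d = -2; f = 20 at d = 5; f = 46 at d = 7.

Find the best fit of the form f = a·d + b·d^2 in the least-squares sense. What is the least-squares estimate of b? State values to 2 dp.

b = 0.97

Normal-equation sums: Σd·d = 87, Σd·d^2 = 433, Σd^2·d^2 = 3123.
Moment sums: Σd·f = 386, Σd^2·f = 2856.
So MᵀM·[a, b]ᵀ = Mᵀf: [[87, 433]; [433, 3123]]·[a, b]ᵀ = [386, 2856]ᵀ.
Eliminating b: 3123·(row 1) − 433·(row 2) gives 84212·a = 3123·386 − 433·2856 = -31170, so a = -15585/42106.
Then b = (2856 − 433·(-15585/42106))/3123 = 40667/42106.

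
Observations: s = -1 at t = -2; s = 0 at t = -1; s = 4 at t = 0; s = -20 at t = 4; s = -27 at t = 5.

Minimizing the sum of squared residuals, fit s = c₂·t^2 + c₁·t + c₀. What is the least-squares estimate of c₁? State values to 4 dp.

c₁ = -0.6697

Compute the Gram sums: Σt^2·t^2 = 898, Σt^2·t = 180, Σt^2 = 46, Σt·t = 46, Σt = 6, Σ1 = 5.
And Σt^2·s = -999, Σt·s = -213, Σs = -44.
So MᵀM·[c₂, c₁, c₀]ᵀ = Mᵀs: [[898, 180, 46]; [180, 46, 6]; [46, 6, 5]]·[c₂, c₁, c₀]ᵀ = [-999, -213, -44]ᵀ.
Inverting the 3×3 Gram matrix, [c₂, c₁, c₀]ᵀ = [-7655/7118, -4767/7118, 6754/3559]ᵀ.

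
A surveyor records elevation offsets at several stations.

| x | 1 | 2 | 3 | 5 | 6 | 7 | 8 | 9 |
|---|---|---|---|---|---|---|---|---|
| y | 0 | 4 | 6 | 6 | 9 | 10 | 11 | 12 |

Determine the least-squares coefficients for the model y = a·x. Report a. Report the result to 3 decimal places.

a = 1.398

AᵀA·[a]ᵀ = Aᵀy reads: 269·a = 376.
a = 376/269 = 1.39777.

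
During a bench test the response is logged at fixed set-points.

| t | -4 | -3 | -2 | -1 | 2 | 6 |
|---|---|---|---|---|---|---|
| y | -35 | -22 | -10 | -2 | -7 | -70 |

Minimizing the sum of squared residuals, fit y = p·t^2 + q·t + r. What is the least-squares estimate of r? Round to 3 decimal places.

With design matrix A, AᵀA = [[1666, 124, 70]; [124, 70, -2]; [70, -2, 6]] and Aᵀy = [-3348, -206, -146]ᵀ.
Row-reducing yields p = -4414/2145, q = 1501/2145, r = -6/65.

r = -0.092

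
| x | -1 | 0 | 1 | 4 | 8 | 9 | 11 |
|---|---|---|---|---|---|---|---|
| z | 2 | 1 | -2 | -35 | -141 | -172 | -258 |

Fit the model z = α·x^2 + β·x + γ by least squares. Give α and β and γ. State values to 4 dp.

α = -2.0138, β = -1.4404, γ = 1.8599

From the data, Σx^2·x^2 = 25556, Σx^2·x = 2636, Σx^2 = 284, Σx·x = 284, Σx = 32, Σ1 = 7.
For Aᵀz: Σx^2·z = -54734, Σx·z = -5658, Σz = -605.
Normal equations: [[25556, 2636, 284]; [2636, 284, 32]; [284, 32, 7]]·[α, β, γ]ᵀ = [-54734, -5658, -605]ᵀ.
Solving the 3×3 system (Gaussian elimination) gives α = -63067/31317, β = -90217/62634, γ = 1765/949.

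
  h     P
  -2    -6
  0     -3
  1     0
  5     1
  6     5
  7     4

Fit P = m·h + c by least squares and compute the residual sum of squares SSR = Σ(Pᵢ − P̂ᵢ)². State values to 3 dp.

SSR = 8.908

Sums needed: Σh·h = 115, Σh = 17, Σ1 = 6.
Right-hand side: Σh·P = 75, ΣP = 1.
So AᵀA·[m, c]ᵀ = AᵀP: [[115, 17]; [17, 6]]·[m, c]ᵀ = [75, 1]ᵀ.
Eliminating c: 6·(row 1) − 17·(row 2) gives 401·m = 6·75 − 17·1 = 433, so m = 433/401.
Then c = (1 − 17·(433/401))/6 = -1160/401.
Residuals: -380/401, -43/401, 727/401, -604/401, 567/401, -267/401; SSR = 3572/401.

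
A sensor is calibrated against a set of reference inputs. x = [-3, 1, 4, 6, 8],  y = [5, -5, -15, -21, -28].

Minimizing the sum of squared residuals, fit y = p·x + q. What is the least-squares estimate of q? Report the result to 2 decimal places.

q = -3.17

From the data, Σx·x = 126, Σx = 16, Σ1 = 5.
Right-hand side: Σx·y = -430, Σy = -64.
MᵀM·[p, q]ᵀ = Mᵀy becomes [[126, 16]; [16, 5]]·[p, q]ᵀ = [-430, -64]ᵀ.
Eliminating q: 5·(row 1) − 16·(row 2) gives 374·p = 5·(-430) − 16·(-64) = -1126, so p = -563/187.
Then q = ((-64) − 16·(-563/187))/5 = -592/187.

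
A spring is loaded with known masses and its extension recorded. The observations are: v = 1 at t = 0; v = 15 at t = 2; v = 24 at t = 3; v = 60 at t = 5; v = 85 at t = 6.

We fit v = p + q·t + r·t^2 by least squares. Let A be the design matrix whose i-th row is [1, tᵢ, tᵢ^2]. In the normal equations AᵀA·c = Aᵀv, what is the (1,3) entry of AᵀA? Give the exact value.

Row 1 ↔ basis 1, column 3 ↔ basis t^2, so (AᵀA)_{1,3} = Σᵢ t^2 = (1)·(0) + (1)·(4) + (1)·(9) + (1)·(25) + (1)·(36) = 74.

74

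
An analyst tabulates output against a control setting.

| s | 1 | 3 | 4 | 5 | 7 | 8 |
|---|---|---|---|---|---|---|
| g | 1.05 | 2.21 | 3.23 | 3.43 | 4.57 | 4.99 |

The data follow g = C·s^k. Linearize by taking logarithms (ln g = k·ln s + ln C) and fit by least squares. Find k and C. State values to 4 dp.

With ln gᵢ as the transformed response and ln sᵢ as the regressor:
Σln s = 8.1197, Σ(ln s)² = 13.8297, Σln g = 6.3738, Σln s·ln g = 10.7797.
Equations: 13.8297·k + 8.1197·ln C = 10.7797;  8.1197·k + 6·ln C = 6.3738.
Δ = 13.8297·6 − (8.1197)² = 17.0487; k = (10.7797·6 − 8.1197·6.3738)/17.0487 = 0.75814, ln C = (13.8297·6.3738 − 8.1197·10.7797)/17.0487 = 0.03632, so C = exp(0.03632) = 1.03699.

k = 0.7581, C = 1.0370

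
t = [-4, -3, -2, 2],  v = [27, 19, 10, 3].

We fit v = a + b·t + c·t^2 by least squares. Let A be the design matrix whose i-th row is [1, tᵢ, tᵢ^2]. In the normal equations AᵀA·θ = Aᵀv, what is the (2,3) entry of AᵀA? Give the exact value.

-91

Row 2 ↔ basis t, column 3 ↔ basis t^2, so (AᵀA)_{2,3} = Σᵢ (t)·(t^2) = (-4)·(16) + (-3)·(9) + (-2)·(4) + (2)·(4) = -91.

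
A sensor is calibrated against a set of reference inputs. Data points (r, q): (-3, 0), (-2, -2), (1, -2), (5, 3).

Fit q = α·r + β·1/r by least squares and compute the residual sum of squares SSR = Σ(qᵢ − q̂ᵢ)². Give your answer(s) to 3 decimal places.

Forming XᵀX = [[39, 4]; [4, 1261/900]] and Xᵀq = [17, -2/5]ᵀ gives XᵀX·[α, β]ᵀ = Xᵀq.
Determinant 39·(1261/900) − 4² = 11593/300.
α = (17·(1261/900) − 4·(-2/5))/(11593/300) = 22877/34779; β = (39·(-2/5) − 4·17)/(11593/300) = -25080/11593.
Residuals: 14517/11593, -61424/34779, -17195/34779, 5000/34779; SSR = 172238/34779.

SSR = 4.952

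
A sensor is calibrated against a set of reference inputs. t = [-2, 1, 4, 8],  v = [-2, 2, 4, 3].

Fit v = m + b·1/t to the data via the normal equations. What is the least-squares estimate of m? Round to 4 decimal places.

AᵀA·[m, b]ᵀ = Aᵀv reads: 4·m + (7/8)·b = 7;  (7/8)·m + (85/64)·b = 35/8.
Eliminating b: (85/64)·(row 1) − (7/8)·(row 2) gives (291/64)·m = (85/64)·7 − (7/8)·(35/8) = 175/32, so m = 350/291.
Then b = ((35/8) − (7/8)·(350/291))/(85/64) = 728/291.

m = 1.2027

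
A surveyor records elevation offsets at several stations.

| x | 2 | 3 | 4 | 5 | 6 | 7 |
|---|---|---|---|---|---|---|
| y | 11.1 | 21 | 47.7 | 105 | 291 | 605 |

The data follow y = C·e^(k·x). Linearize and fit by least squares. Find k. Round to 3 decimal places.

Linearized form: ln y = k·x + ln C. From the 6 transformed points,
Σx = 27.0000, Σ(x)² = 139.0000, Σln y = 26.0489, Σx·ln y = 131.5535.
Equations: 139.0000·k + 27.0000·ln C = 131.5535;  27.0000·k + 6·ln C = 26.0489.
Δ = 139.0000·6 − (27.0000)² = 105.0000; k = (131.5535·6 − 27.0000·26.0489)/105.0000 = 0.81905, ln C = (139.0000·26.0489 − 27.0000·131.5535)/105.0000 = 0.65575.

k = 0.819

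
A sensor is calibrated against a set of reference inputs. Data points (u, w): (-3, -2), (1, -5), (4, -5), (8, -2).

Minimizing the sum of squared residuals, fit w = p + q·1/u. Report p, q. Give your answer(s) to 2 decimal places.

p = -2.88, q = -2.38

From the data, Σ1 = 4, Σ1/u = 25/24, Σ1/u·1/u = 685/576.
And Σw = -14, Σ1/u·w = -35/6.
Normal equations: [[4, 25/24]; [25/24, 685/576]]·[p, q]ᵀ = [-14, -35/6]ᵀ.
Eliminating q: (685/576)·(row 1) − (25/24)·(row 2) gives (235/64)·p = (685/576)·(-14) − (25/24)·(-35/6) = -1015/96, so p = -406/141.
Then q = ((-35/6) − (25/24)·(-406/141))/(685/576) = -112/47.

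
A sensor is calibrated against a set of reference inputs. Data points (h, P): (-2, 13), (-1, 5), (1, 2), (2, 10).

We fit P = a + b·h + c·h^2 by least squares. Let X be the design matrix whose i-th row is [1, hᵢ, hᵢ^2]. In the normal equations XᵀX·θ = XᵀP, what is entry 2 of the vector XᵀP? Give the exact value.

Entry 2 ↔ basis h, so (XᵀP)_{2} = Σᵢ (h)·Pᵢ = (-2)·(13) + (-1)·(5) + (1)·(2) + (2)·(10) = -9.

-9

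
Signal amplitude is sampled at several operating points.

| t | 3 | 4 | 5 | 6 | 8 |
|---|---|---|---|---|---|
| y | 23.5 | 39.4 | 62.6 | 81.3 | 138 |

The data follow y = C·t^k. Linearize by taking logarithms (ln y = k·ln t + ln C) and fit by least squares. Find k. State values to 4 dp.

Taking logs, ln y = k·ln t + ln C, so regress ln y on ln t.
Over the data: Σln t = 7.9655, Σ(ln t)² = 13.2535, Σln y = 20.2929, Σln t·ln y = 33.3455.
Normal system: [[13.2535, 7.9655]; [7.9655, 5]]·[k, ln C]ᵀ = [33.3455, 20.2929]ᵀ.
Solving (det = 2.8177): k = 1.80395, ln C = 1.18470.

k = 1.8039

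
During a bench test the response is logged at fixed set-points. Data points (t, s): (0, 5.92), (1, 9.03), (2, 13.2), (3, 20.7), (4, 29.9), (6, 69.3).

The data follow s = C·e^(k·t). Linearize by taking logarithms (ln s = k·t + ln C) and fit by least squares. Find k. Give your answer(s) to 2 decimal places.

k = 0.41

Let Y = ln s. Fitting Y = k·t + ln C by least squares:
Σt = 16.0000, Σ(t)² = 66.0000, Σln s = 17.2255, Σt·ln s = 55.4735.
Equations: 66.0000·k + 16.0000·ln C = 55.4735;  16.0000·k + 6·ln C = 17.2255.
Solving (det = 140.0000): k = 0.40880, ln C = 1.78079.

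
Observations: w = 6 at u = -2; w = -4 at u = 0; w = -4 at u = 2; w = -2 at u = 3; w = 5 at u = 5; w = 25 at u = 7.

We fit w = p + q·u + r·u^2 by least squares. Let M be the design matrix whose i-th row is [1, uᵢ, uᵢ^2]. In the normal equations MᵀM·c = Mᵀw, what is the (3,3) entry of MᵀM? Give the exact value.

3139

Row 3 ↔ basis u^2, column 3 ↔ basis u^2, so (MᵀM)_{3,3} = Σᵢ (u^2)·(u^2) = (4)·(4) + (0)·(0) + (4)·(4) + (9)·(9) + (25)·(25) + (49)·(49) = 3139.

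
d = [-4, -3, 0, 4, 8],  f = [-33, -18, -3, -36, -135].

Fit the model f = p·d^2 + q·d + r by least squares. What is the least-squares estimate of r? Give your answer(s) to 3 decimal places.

Entries of XᵀX: Σd^2·d^2 = 4689, Σd^2·d = 485, Σd^2 = 105, Σd·d = 105, Σd = 5, Σ1 = 5.
Right-hand side: Σd^2·f = -9906, Σd·f = -1038, Σf = -225.
Solving the 3×3 system (Gaussian elimination) gives p = -5229/2600, q = -6339/13000, r = -3702/1625.

r = -2.278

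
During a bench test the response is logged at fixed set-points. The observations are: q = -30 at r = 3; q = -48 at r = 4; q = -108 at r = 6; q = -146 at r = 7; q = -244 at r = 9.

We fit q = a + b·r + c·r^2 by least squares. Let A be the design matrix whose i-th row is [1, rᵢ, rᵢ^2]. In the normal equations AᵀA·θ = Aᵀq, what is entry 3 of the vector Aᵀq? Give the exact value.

Entry 3 ↔ basis r^2, so (Aᵀq)_{3} = Σᵢ (r^2)·qᵢ = (9)·(-30) + (16)·(-48) + (36)·(-108) + (49)·(-146) + (81)·(-244) = -31844.

-31844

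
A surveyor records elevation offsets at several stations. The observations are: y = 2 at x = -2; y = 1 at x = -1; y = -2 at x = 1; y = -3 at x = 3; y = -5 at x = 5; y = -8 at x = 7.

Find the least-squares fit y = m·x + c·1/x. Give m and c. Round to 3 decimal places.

With design matrix M, MᵀM = [[89, 6]; [6, 106789/44100]] and Mᵀy = [-97, -50/7]ᵀ.
det = 89·(106789/44100) − 6² = 7916621/44100.
m = ((-97)·(106789/44100) − 6·(-50/7))/(7916621/44100) = -8468533/7916621; c = (89·(-50/7) − 6·(-97))/(7916621/44100) = -2368800/7916621.

m = -1.070, c = -0.299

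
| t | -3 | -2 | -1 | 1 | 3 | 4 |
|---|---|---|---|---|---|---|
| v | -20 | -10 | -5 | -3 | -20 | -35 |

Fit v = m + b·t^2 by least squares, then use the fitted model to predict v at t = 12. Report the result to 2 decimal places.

v̂ = -297.74

Normal-equation sums: Σ1 = 6, Σt^2 = 40, Σt^2·t^2 = 436.
Right-hand side: Σv = -93, Σt^2·v = -968.
MᵀM·[m, b]ᵀ = Mᵀv becomes [[6, 40]; [40, 436]]·[m, b]ᵀ = [-93, -968]ᵀ.
Determinant 6·436 − 40² = 1016.
m = ((-93)·436 − 40·(-968))/1016 = -457/254; b = (6·(-968) − 40·(-93))/1016 = -261/127.
At t = 12: v̂ = (-457/254)·(1) + (-261/127)·(144) = -75625/254.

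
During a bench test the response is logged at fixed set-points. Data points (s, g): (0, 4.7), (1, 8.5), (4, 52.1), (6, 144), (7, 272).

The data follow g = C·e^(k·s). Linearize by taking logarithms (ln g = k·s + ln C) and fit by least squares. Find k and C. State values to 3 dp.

k = 0.576, C = 4.802

With ln gᵢ as the transformed response and sᵢ as the regressor:
Σs = 18.0000, Σ(s)² = 102.0000, Σln g = 18.2164, Σs·ln g = 87.0122.
Equations: 102.0000·k + 18.0000·ln C = 87.0122;  18.0000·k + 5·ln C = 18.2164.
Solving (det = 186.0000): k = 0.57616, ln C = 1.56911, so C = exp(1.56911) = 4.80235.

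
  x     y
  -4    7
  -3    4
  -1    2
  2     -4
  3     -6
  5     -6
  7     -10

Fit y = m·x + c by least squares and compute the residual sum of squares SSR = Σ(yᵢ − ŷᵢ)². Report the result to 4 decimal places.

Normal-equation sums: Σx·x = 113, Σx = 9, Σ1 = 7.
For Mᵀy: Σx·y = -168, Σy = -13.
So MᵀM·[m, c]ᵀ = Mᵀy: [[113, 9]; [9, 7]]·[m, c]ᵀ = [-168, -13]ᵀ.
Determinant 113·7 − 9² = 710.
m = ((-168)·7 − 9·(-13))/710 = -1059/710; c = (113·(-13) − 9·(-168))/710 = 43/710.
Residuals: 691/710, -38/71, 159/355, -153/142, -563/355, 496/355, 27/71; SSR = 5117/710.

SSR = 7.2070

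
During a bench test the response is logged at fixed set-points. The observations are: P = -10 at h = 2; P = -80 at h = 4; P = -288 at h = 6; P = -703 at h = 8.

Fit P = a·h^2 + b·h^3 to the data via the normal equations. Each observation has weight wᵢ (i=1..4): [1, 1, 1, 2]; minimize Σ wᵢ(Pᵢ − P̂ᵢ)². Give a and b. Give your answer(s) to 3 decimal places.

a = 0.928, b = -1.489

Sums needed: Σwᵢ·h^2·h^2 = 9760, Σwᵢ·h^2·h^3 = 74368, Σwᵢ·h^3·h^3 = 575104.
And Σwᵢ·h^2·P = -101672, Σwᵢ·h^3·P = -787280.
det = 9760·575104 − 74368² = 82415616.
a = ((-101672)·575104 − 74368·(-787280))/82415616 = 24891/26828; b = (9760·(-787280) − 74368·(-101672))/82415616 = -79889/53656.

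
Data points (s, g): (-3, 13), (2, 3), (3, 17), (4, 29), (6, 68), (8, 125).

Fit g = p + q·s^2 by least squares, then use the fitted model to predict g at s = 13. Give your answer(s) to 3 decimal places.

With design matrix X, XᵀX = [[6, 138]; [138, 5826]] and Xᵀg = [255, 11194]ᵀ.
Eliminating q: 5826·(row 1) − 138·(row 2) gives 15912·p = 5826·255 − 138·11194 = -59142, so p = -9857/2652.
Then q = (11194 − 138·(-9857/2652))/5826 = 5329/2652.
At s = 13: ĝ = (-9857/2652)·(1) + (5329/2652)·(169) = 222686/663.

ĝ = 335.876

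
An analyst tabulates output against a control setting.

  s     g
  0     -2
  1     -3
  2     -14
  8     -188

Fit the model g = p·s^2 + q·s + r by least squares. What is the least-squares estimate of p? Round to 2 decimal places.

p = -2.91

With design matrix X, XᵀX = [[4113, 521, 69]; [521, 69, 11]; [69, 11, 4]] and Xᵀg = [-12091, -1535, -207]ᵀ.
Inverting the 3×3 Gram matrix, [p, q, r]ᵀ = [-2051/706, -313/3530, -2459/1765]ᵀ.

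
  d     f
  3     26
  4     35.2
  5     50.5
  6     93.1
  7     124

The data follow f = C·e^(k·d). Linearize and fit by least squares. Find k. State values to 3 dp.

k = 0.410

Linearized form: ln f = k·d + ln C. From the 5 transformed points,
Σd = 25.0000, Σ(d)² = 135.0000, Σln f = 20.0951, Σd·ln f = 104.5724.
Equations: 135.0000·k + 25.0000·ln C = 104.5724;  25.0000·k + 5·ln C = 20.0951.
Slope k = (n·Σd·ln f − Σd·Σln f)/(n·Σ(d)² − (Σd)²) = (5·104.5724 − 25.0000·20.0951)/50.0000 = 0.40970; ln C = (Σln f − k·Σd)/n = 1.97052.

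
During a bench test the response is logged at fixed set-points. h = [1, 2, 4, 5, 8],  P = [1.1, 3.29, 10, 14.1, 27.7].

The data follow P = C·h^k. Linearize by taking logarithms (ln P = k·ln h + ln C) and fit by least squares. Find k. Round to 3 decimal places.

k = 1.562

Taking logs, ln P = k·ln h + ln C, so regress ln P on ln h.
Over the data: Σln h = 5.7683, Σ(ln h)² = 9.3166, Σln P = 9.5564, Σln h·ln P = 15.1831.
Normal system: [[9.3166, 5.7683]; [5.7683, 5]]·[k, ln C]ᵀ = [15.1831, 9.5564]ᵀ.
Slope k = (n·Σln h·ln P − Σln h·Σln P)/(n·Σ(ln h)² − (Σln h)²) = (5·15.1831 − 5.7683·9.5564)/13.3096 = 1.56211; ln C = (Σln P − k·Σln h)/n = 0.10912.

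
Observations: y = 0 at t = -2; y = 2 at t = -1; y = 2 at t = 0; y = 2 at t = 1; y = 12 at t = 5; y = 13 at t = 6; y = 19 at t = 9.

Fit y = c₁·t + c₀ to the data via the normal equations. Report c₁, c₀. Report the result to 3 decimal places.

c₁ = 1.774, c₀ = 2.581

Compute the Gram sums: Σt·t = 148, Σt = 18, Σ1 = 7.
For Mᵀy: Σt·y = 309, Σy = 50.
MᵀM·[c₁, c₀]ᵀ = Mᵀy becomes [[148, 18]; [18, 7]]·[c₁, c₀]ᵀ = [309, 50]ᵀ.
Determinant 148·7 − 18² = 712.
c₁ = (309·7 − 18·50)/712 = 1263/712; c₀ = (148·50 − 18·309)/712 = 919/356.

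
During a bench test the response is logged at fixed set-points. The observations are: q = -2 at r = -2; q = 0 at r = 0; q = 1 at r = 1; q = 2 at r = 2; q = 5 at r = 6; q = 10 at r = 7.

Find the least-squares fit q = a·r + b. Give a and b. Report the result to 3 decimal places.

a = 1.168, b = -0.060

Entries of XᵀX: Σr·r = 94, Σr = 14, Σ1 = 6.
Right-hand side: Σr·q = 109, Σq = 16.
So XᵀX·[a, b]ᵀ = Xᵀq: [[94, 14]; [14, 6]]·[a, b]ᵀ = [109, 16]ᵀ.
Determinant 94·6 − 14² = 368.
a = (109·6 − 14·16)/368 = 215/184; b = (94·16 − 14·109)/368 = -11/184.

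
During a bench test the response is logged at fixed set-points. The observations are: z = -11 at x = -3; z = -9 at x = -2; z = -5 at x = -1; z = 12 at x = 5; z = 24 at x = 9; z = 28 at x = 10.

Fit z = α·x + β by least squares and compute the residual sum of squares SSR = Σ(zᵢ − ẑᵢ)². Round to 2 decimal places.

Compute the Gram sums: Σx·x = 220, Σx = 18, Σ1 = 6.
For Mᵀz: Σx·z = 612, Σz = 39.
Normal equations: [[220, 18]; [18, 6]]·[α, β]ᵀ = [612, 39]ᵀ.
Determinant 220·6 − 18² = 996.
α = (612·6 − 18·39)/996 = 495/166; β = (220·39 − 18·612)/996 = -203/83.
Residuals: 65/166, -49/83, 71/166, -77/166, -65/166, 52/83; SSR = 120/83.

SSR = 1.45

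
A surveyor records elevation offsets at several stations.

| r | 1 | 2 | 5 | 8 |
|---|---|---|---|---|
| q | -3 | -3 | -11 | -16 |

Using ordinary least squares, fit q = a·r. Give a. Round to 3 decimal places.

a = -2.043

Normal-equation sums: Σr·r = 94.
Right-hand side: Σr·q = -192.
a = (-192)/94 = -2.04255.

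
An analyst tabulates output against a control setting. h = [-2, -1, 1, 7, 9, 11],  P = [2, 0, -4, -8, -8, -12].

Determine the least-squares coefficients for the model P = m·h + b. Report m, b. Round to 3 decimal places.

XᵀX·[m, b]ᵀ = XᵀP reads: 257·m + 25·b = -268;  25·m + 6·b = -30.
(Σh·h = 257, Σh = 25, Σ1 = 6, Σh·P = -268, ΣP = -30.)
Eliminating b: 6·(row 1) − 25·(row 2) gives 917·m = 6·(-268) − 25·(-30) = -858, so m = -858/917.
Then b = ((-30) − 25·(-858/917))/6 = -1010/917.

m = -0.936, b = -1.101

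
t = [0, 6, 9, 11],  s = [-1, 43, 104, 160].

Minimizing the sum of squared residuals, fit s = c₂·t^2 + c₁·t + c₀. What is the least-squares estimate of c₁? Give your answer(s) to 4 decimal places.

Setting ∂/∂c₂ … = 0 gives: 22498·c₂ + 2276·c₁ + 238·c₀ = 29332;  2276·c₂ + 238·c₁ + 26·c₀ = 2954;  238·c₂ + 26·c₁ + 4·c₀ = 306.
Row-reducing yields c₂ = 5345/3651, c₁ = -5410/3651, c₀ = -1187/1217.

c₁ = -1.4818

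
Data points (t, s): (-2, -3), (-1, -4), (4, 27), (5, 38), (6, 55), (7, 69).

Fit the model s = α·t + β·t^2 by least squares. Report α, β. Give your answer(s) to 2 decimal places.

α = 3.22, β = 0.95

Normal-equation sums: Σt·t = 131, Σt·t^2 = 739, Σt^2·t^2 = 4595.
For Aᵀs: Σt·s = 1121, Σt^2·s = 6727.
Eliminating β: 4595·(row 1) − 739·(row 2) gives 55824·α = 4595·1121 − 739·6727 = 179742, so α = 29957/9304.
Then β = (6727 − 739·(29957/9304))/4595 = 8803/9304.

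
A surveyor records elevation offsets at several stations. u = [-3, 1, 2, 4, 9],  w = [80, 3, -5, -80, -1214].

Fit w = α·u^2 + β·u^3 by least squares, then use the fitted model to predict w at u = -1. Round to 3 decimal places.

ŵ = 4.933

With design matrix A, AᵀA = [[6915, 59863]; [59863, 536331]] and Aᵀw = [-98911, -892323]ᵀ.
Determinant 6915·536331 − 59863² = 125150096.
α = ((-98911)·536331 − 59863·(-892323))/125150096 = 23006013/7821881; β = (6915·(-892323) − 59863·(-98911))/125150096 = -15581522/7821881.
At u = -1: ŵ = (23006013/7821881)·(1) + (-15581522/7821881)·(-1) = 38587535/7821881.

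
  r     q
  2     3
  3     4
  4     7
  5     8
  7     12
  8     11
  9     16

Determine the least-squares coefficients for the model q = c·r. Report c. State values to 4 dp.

The normal system XᵀX·[c]ᵀ = Xᵀq is [[248]]·[c]ᵀ = [402]ᵀ.
c = 402/248 = 1.62097.

c = 1.6210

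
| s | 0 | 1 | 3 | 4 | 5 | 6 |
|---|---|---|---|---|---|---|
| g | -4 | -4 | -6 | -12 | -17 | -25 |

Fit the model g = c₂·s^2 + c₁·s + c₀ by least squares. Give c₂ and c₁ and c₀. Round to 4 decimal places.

Entries of AᵀA: Σs^2·s^2 = 2259, Σs^2·s = 433, Σs^2 = 87, Σs·s = 87, Σs = 19, Σ1 = 6.
And Σs^2·g = -1575, Σs·g = -305, Σg = -68.
Solving the 3×3 system (Gaussian elimination) gives c₂ = -103/120, c₁ = 95/56, c₀ = -1789/420.

c₂ = -0.8583, c₁ = 1.6964, c₀ = -4.2595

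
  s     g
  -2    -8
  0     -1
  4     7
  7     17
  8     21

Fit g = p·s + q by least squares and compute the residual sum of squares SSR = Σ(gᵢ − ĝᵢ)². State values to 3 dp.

The normal system AᵀA·[p, q]ᵀ = Aᵀg is [[133, 17]; [17, 5]]·[p, q]ᵀ = [331, 36]ᵀ.
Δ = 133·5 − 17² = 376.
p = (331·5 − 17·36)/376 = 1043/376; q = (133·36 − 17·331)/376 = -839/376.
Residuals: -83/376, 463/376, -701/376, -35/188, 391/376; SSR = 2315/376.

SSR = 6.157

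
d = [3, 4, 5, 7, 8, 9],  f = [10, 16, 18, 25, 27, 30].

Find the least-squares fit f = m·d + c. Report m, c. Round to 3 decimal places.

m = 3.179, c = 1.929

MᵀM·[m, c]ᵀ = Mᵀf reads: 244·m + 36·c = 845;  36·m + 6·c = 126.
Eliminating c: 6·(row 1) − 36·(row 2) gives 168·m = 6·845 − 36·126 = 534, so m = 89/28.
Then c = (126 − 36·(89/28))/6 = 27/14.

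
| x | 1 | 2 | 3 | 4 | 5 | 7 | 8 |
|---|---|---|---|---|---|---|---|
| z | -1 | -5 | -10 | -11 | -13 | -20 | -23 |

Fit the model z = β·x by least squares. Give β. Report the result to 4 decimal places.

The normal system AᵀA·[β]ᵀ = Aᵀz is [[168]]·[β]ᵀ = [-474]ᵀ.
β = (-474)/168 = -2.82143.

β = -2.8214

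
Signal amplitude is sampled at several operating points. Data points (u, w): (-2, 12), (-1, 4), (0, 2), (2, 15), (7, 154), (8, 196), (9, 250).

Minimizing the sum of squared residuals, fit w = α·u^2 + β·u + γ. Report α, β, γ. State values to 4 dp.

α = 2.9658, β = 0.7966, γ = 1.8042

Setting ∂/∂α … = 0 gives: 13091·α + 1583·β + 203·γ = 40452;  1583·α + 203·β + 23·γ = 4898;  203·α + 23·β + 7·γ = 633.
(Σu^2·u^2 = 13091, Σu^2·u = 1583, Σu^2 = 203, Σu·u = 203, Σu = 23, Σ1 = 7, Σu^2·w = 40452, Σu·w = 4898, Σw = 633.)
Solving the 3×3 system (Gaussian elimination) gives α = 204851/69072, β = 55021/69072, γ = 10385/5756.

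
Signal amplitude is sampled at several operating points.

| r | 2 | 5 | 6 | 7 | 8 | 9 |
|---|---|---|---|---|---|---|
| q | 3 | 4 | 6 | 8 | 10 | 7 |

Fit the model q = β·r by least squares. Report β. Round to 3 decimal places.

β = 1.008

The normal system AᵀA·[β]ᵀ = Aᵀq is [[259]]·[β]ᵀ = [261]ᵀ.
Hence β = 261 / 259 ≈ 1.00772.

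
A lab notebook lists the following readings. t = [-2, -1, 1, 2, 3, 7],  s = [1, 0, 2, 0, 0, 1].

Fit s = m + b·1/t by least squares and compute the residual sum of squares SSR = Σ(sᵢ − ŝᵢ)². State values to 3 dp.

SSR = 2.656

Normal-equation sums: Σ1 = 6, Σ1/t = 10/21, Σ1/t·1/t = 2321/882.
Right-hand side: Σs = 4, Σ1/t·s = 23/14.
MᵀM·[m, b]ᵀ = Mᵀs becomes [[6, 10/21]; [10/21, 2321/882]]·[m, b]ᵀ = [4, 23/14]ᵀ.
Determinant 6·(2321/882) − (10/21)² = 6863/441.
m = (4·(2321/882) − (10/21)·(23/14))/(6863/441) = 4297/6863; b = (6·(23/14) − (10/21)·4)/(6863/441) = 3507/6863.
Residuals: 8639/13726, -790/6863, 5922/6863, -12101/13726, -5466/6863, 2065/6863; SSR = 36457/13726.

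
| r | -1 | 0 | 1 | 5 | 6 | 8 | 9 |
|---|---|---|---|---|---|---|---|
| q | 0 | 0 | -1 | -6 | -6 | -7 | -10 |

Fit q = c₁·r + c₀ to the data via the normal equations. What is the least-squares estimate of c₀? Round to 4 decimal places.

c₀ = -0.4107

From the data, Σr·r = 208, Σr = 28, Σ1 = 7.
And Σr·q = -213, Σq = -30.
XᵀX·[c₁, c₀]ᵀ = Xᵀq becomes [[208, 28]; [28, 7]]·[c₁, c₀]ᵀ = [-213, -30]ᵀ.
Eliminating c₀: 7·(row 1) − 28·(row 2) gives 672·c₁ = 7·(-213) − 28·(-30) = -651, so c₁ = -31/32.
Then c₀ = ((-30) − 28·(-31/32))/7 = -23/56.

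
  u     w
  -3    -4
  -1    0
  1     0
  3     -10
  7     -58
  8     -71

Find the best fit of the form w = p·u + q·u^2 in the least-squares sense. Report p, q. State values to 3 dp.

Normal-equation sums: Σu·u = 133, Σu·u^2 = 855, Σu^2·u^2 = 6661.
For Aᵀw: Σu·w = -992, Σu^2·w = -7512.
Eliminating q: 6661·(row 1) − 855·(row 2) gives 154888·p = 6661·(-992) − 855·(-7512) = -184952, so p = -23119/19361.
Then q = ((-7512) − 855·(-23119/19361))/6661 = -993/1019.

p = -1.194, q = -0.974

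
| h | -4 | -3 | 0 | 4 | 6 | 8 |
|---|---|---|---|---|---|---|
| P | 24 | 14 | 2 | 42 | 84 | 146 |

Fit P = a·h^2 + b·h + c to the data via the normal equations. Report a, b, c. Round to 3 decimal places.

a = 1.979, b = 2.105, c = 1.637

Forming MᵀM = [[5985, 701, 141]; [701, 141, 11]; [141, 11, 6]] and MᵀP = [13550, 1702, 312]ᵀ gives MᵀM·[a, b, c]ᵀ = MᵀP.
Row-reducing yields a = 15079/7620, b = 26733/12700, c = 31193/19050.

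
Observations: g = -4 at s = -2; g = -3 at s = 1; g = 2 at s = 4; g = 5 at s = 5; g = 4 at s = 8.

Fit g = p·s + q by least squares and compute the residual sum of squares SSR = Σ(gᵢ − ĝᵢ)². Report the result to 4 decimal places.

SSR = 11.1565

From the data, Σs·s = 110, Σs = 16, Σ1 = 5.
For Aᵀg: Σs·g = 70, Σg = 4.
Determinant 110·5 − 16² = 294.
p = (70·5 − 16·4)/294 = 143/147; q = (110·4 − 16·70)/294 = -340/147.
Residuals: 38/147, -244/147, 62/147, 120/49, -72/49; SSR = 1640/147.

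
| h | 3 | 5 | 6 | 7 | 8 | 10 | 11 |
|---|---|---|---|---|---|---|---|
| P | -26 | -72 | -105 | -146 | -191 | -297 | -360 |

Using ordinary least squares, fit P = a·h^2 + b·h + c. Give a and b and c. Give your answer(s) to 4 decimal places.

The normal system AᵀA·[a, b, c]ᵀ = AᵀP is [[33140, 3554, 404]; [3554, 404, 50]; [404, 50, 7]]·[a, b, c]ᵀ = [-98452, -10548, -1197]ᵀ.
Solving the 3×3 system (Gaussian elimination) gives a = -71515/23961, b = -1742/23961, c = 14183/7987.

a = -2.9846, b = -0.0727, c = 1.7758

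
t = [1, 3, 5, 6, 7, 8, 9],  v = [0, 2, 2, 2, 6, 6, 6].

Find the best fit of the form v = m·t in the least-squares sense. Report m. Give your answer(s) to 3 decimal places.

m = 0.649

Setting ∂/∂m … = 0 gives: 265·m = 172.
(Σt·t = 265, Σt·v = 172.)
Hence m = 172 / 265 ≈ 0.649057.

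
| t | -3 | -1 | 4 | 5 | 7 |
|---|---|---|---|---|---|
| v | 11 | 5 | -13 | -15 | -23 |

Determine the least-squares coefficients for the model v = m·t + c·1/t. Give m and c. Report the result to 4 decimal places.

m = -3.1633, c = -1.9333

Forming MᵀM = [[100, 5]; [5, 217681/176400]] and Mᵀv = [-326, -1529/84]ᵀ gives MᵀM·[m, c]ᵀ = Mᵀv.
Δ = 100·(217681/176400) − 5² = 173581/1764.
m = ((-326)·(217681/176400) − 5·(-1529/84))/(173581/1764) = -27454753/8679050; c = (100·(-1529/84) − 5·(-326))/(173581/1764) = -335580/173581.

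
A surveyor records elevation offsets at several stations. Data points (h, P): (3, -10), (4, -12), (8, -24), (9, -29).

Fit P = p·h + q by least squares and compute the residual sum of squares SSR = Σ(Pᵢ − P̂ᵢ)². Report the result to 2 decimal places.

SSR = 2.40

Normal-equation sums: Σh·h = 170, Σh = 24, Σ1 = 4.
Moment sums: Σh·P = -531, ΣP = -75.
So XᵀX·[p, q]ᵀ = XᵀP: [[170, 24]; [24, 4]]·[p, q]ᵀ = [-531, -75]ᵀ.
Δ = 170·4 − 24² = 104.
p = ((-531)·4 − 24·(-75))/104 = -81/26; q = (170·(-75) − 24·(-531))/104 = -3/52.
Residuals: -31/52, 27/52, 51/52, -47/52; SSR = 125/52.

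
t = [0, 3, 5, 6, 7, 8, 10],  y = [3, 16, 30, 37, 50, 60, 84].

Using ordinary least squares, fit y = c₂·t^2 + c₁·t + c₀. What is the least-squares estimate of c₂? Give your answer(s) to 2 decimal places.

The normal system AᵀA·[c₂, c₁, c₀]ᵀ = Aᵀy is [[18499, 2223, 283]; [2223, 283, 39]; [283, 39, 7]]·[c₂, c₁, c₀]ᵀ = [16916, 2090, 280]ᵀ.
Row-reducing yields c₂ = 22055/40344, c₁ = 36159/13448, c₀ = 14717/5043.

c₂ = 0.55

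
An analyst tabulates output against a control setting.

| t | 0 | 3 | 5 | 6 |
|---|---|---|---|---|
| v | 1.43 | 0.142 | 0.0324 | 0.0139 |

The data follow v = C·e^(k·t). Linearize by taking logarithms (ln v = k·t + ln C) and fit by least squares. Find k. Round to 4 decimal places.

k = -0.7671

Let Y = ln v. Fitting Y = k·t + ln C by least squares:
Σt = 14.0000, Σ(t)² = 70.0000, Σln v = -9.2997, Σt·ln v = -48.6590.
Equations: 70.0000·k + 14.0000·ln C = -48.6590;  14.0000·k + 4·ln C = -9.2997.
Δ = 70.0000·4 − (14.0000)² = 84.0000; k = (-48.6590·4 − 14.0000·-9.2997)/84.0000 = -0.76714, ln C = (70.0000·-9.2997 − 14.0000·-48.6590)/84.0000 = 0.36006.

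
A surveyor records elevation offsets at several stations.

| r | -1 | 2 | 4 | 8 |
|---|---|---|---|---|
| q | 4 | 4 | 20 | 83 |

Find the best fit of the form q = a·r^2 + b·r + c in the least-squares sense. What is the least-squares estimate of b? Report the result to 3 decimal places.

The normal system MᵀM·[a, b, c]ᵀ = Mᵀq is [[4369, 583, 85]; [583, 85, 13]; [85, 13, 4]]·[a, b, c]ᵀ = [5652, 748, 111]ᵀ.
Solving the 3×3 system (Gaussian elimination) gives a = 14665/10308, b = -3951/3436, c = 6469/5154.

b = -1.150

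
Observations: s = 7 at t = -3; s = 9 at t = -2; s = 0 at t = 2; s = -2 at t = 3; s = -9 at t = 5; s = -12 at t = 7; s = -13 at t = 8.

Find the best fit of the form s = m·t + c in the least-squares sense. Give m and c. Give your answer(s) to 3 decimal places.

m = -2.067, c = 3.048

With design matrix X, XᵀX = [[164, 20]; [20, 7]] and Xᵀs = [-278, -20]ᵀ.
det = 164·7 − 20² = 748.
m = ((-278)·7 − 20·(-20))/748 = -773/374; c = (164·(-20) − 20·(-278))/748 = 570/187.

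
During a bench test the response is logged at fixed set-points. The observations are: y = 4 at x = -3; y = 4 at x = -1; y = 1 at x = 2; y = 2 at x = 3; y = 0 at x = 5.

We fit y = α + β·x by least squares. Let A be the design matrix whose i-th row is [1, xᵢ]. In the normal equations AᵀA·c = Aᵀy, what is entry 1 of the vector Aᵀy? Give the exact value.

Entry 1 ↔ basis 1, so (Aᵀy)_{1} = Σᵢ yᵢ = (1)·(4) + (1)·(4) + (1)·(1) + (1)·(2) + (1)·(0) = 11.

11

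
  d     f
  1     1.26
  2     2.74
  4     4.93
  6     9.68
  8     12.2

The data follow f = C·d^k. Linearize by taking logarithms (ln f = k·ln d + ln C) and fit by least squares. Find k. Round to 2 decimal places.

With ln fᵢ as the transformed response and ln dᵢ as the regressor:
AᵀA = [[9.9367, 5.9506]; [5.9506, 5]], rhs = [12.1793, 7.6059]ᵀ  (here Σln d = 5.9506, Σ(ln d)² = 9.9367, Σln f = 7.6059, Σln d·ln f = 12.1793).
Slope k = (n·Σln d·ln f − Σln d·Σln f)/(n·Σ(ln d)² − (Σln d)²) = (5·12.1793 − 5.9506·7.6059)/14.2736 = 1.09547; ln C = (Σln f − k·Σln d)/n = 0.21743.

k = 1.10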